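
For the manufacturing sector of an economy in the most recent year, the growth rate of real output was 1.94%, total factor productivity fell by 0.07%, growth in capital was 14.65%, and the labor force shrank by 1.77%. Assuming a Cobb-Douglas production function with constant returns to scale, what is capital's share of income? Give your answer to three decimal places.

gY = gA + α·gK + (1−α)·gL, so gY − gA − gL = α(gK − gL).
1.94 + 0.07 + 1.77 = α × (14.65 − (-1.77)).
3.78 = 16.42 α, so α = 0.23021.

0.230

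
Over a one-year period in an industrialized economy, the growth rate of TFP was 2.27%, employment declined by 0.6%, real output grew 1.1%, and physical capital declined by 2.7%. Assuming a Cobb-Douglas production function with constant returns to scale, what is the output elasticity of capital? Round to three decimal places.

0.271

gY = gA + α·gK + (1−α)·gL, so gY − gA − gL = α(gK − gL).
1.1 − 2.27 + 0.6 = α × (-2.7 − (-0.6)).
-0.57 = -2.1 α, so α = 0.27143.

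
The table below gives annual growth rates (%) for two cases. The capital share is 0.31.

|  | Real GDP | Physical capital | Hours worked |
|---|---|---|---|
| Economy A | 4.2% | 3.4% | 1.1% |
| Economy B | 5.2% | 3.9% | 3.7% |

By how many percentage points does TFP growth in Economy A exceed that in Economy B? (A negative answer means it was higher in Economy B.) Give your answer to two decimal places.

0.95 percentage points

Labor's share = 1 − 0.31 = 0.69.
Economy A: TFP = 4.2 − 1.054 − 0.759 = 2.387%.
Economy B: TFP = 5.2 − 1.209 − 2.553 = 1.438%.
Difference = 2.387 − (1.438) = 0.949 pp.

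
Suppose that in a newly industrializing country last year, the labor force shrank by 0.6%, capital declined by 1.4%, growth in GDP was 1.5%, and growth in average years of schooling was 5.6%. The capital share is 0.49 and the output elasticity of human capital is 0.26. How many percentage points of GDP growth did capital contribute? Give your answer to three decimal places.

-0.686 pp

Contribution = share × growth = 0.49 × (-1.4) = -0.686 pp.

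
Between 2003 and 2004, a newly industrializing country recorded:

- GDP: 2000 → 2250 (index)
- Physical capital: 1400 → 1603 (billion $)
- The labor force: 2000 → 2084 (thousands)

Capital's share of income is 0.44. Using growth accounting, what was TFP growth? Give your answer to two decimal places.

TFP grew 3.77%.

GDP growth = (2250 − 2000) / 2000 = 12.5%.
Physical capital growth = (1603 − 1400) / 1400 = 14.5%.
The labor force growth = (2084 − 2000) / 2000 = 4.2%.
Labor's share = 1 − 0.44 = 0.56.
Physical capital: 0.44 × 14.5 = 6.38 pp.
The labor force: 0.56 × 4.2 = 2.352 pp.
TFP growth = 12.5 − 8.732 = 3.768%.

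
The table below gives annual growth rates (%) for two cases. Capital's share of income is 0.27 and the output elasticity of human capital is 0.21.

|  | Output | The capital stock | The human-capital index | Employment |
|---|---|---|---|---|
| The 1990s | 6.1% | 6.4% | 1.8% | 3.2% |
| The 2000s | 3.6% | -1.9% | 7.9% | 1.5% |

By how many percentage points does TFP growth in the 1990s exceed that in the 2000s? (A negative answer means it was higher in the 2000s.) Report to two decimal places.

0.66 percentage points

Labor's share = 1 − 0.27 − 0.21 = 0.52.
The 1990s: TFP = 6.1 − 1.728 − 0.378 − 1.664 = 2.33%.
The 2000s: TFP = 3.6 + 0.513 − 1.659 − 0.78 = 1.674%.
Difference = 2.33 − (1.674) = 0.656 pp.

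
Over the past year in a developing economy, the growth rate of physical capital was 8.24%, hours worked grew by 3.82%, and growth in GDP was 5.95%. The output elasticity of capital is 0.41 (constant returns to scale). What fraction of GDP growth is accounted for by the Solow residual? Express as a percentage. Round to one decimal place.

The Solow residual accounted for 5.3% of growth.

Labor's share = 1 − 0.41 = 0.59.
Physical capital: 0.41 × 8.24 = 3.3784 pp.
Hours worked: 0.59 × 3.82 = 2.2538 pp.
TFP growth = 5.95 − 5.6322 = 0.3178%.
TFP share of growth = 0.3178 / 5.95 × 100 = 5.341%.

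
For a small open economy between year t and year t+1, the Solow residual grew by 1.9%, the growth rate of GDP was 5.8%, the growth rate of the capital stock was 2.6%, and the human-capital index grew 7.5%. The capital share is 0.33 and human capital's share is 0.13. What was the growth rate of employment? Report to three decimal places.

Labor's share = 1 − 0.33 − 0.13 = 0.54.
gY = gA + 0.33×2.6 + 0.13×7.5 + 0.54×g.
0.54×g = 5.8 − 1.9 − 1.833 = 2.067.
g = 2.067 / 0.54 = 3.82778%.

Employment grew 3.828%.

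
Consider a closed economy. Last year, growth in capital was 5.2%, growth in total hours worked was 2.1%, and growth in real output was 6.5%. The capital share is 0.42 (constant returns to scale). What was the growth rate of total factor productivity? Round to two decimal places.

3.10%

Labor's share = 1 − 0.42 = 0.58.
Capital: 0.42 × 5.2 = 2.184 pp.
Total hours worked: 0.58 × 2.1 = 1.218 pp.
TFP growth = 6.5 − 3.402 = 3.098%.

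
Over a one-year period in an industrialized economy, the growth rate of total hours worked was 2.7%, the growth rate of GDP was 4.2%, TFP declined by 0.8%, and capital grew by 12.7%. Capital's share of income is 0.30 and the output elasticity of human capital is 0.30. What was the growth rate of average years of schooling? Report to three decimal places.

0.367%

Labor's share = 1 − 0.3 − 0.3 = 0.4.
gY = gA + 0.3×12.7 + 0.4×2.7 + 0.3×g.
0.3×g = 4.2 + 0.8 − 4.89 = 0.11.
g = 0.11 / 0.3 = 0.36667%.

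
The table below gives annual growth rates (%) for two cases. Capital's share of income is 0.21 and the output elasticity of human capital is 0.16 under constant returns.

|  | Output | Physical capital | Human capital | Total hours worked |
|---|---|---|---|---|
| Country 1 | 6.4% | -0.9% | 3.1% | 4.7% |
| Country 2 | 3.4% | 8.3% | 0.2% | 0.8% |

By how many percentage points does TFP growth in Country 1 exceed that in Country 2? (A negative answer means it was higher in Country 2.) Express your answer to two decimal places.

2.01 percentage points

Labor's share = 1 − 0.21 − 0.16 = 0.63.
Country 1: TFP = 6.4 + 0.189 − 0.496 − 2.961 = 3.132%.
Country 2: TFP = 3.4 − 1.743 − 0.032 − 0.504 = 1.121%.
Difference = 3.132 − (1.121) = 2.011 pp.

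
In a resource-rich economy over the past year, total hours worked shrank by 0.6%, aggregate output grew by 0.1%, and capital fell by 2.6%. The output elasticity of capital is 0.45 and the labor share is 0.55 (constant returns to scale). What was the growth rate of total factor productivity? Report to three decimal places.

Labor's share = 1 − 0.45 = 0.55.
Capital: 0.45 × (-2.6) = -1.17 pp.
Total hours worked: 0.55 × (-0.6) = -0.33 pp.
TFP growth = 0.1 + 1.5 = 1.6%.

Total factor productivity growth was 1.600%.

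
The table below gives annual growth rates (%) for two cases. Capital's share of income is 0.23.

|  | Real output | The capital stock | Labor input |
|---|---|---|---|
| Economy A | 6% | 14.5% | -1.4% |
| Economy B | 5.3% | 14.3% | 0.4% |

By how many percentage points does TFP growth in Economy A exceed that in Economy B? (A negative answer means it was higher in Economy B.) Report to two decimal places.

Labor's share = 1 − 0.23 = 0.77.
Economy A: TFP = 6 − 3.335 + 1.078 = 3.743%.
Economy B: TFP = 5.3 − 3.289 − 0.308 = 1.703%.
Difference = 3.743 − (1.703) = 2.04 pp.

2.04 percentage points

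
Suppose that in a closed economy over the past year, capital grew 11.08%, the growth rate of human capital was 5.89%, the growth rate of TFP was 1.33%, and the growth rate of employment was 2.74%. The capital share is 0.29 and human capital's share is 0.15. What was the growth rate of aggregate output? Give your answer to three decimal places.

Labor's share = 1 − 0.29 − 0.15 = 0.56.
Capital: 0.29 × 11.08 = 3.2132 pp.
Human capital: 0.15 × 5.89 = 0.8835 pp.
Employment: 0.56 × 2.74 = 1.5344 pp.
Output growth = 1.33 + 5.6311 = 6.9611%.

6.961%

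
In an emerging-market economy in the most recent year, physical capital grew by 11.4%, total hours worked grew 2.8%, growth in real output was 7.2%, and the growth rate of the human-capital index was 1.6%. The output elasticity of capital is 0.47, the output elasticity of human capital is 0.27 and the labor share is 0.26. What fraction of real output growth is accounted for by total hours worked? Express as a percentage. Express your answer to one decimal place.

Labor's share = 1 − 0.47 − 0.27 = 0.26.
Total hours worked contributed 0.26 × 2.8 = 0.728 pp.
Share of growth = 0.728 / 7.2 × 100 = 10.111%.

10.1%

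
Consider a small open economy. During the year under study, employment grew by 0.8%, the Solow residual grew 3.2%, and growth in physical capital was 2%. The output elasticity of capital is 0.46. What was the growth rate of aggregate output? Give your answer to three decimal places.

4.552%

Labor's share = 1 − 0.46 = 0.54.
Physical capital: 0.46 × 2 = 0.92 pp.
Employment: 0.54 × 0.8 = 0.432 pp.
Output growth = 3.2 + 1.352 = 4.552%.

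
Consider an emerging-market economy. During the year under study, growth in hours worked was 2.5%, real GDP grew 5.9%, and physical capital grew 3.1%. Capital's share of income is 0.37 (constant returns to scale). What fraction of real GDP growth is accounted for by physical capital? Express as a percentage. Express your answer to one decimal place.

19.4%

Physical capital contributed 0.37 × 3.1 = 1.147 pp.
Share of growth = 1.147 / 5.9 × 100 = 19.441%.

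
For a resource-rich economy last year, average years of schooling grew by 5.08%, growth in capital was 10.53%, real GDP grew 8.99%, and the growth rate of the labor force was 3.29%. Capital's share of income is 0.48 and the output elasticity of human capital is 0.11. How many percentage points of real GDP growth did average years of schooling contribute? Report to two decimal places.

0.56 percentage points

Contribution = share × growth = 0.11 × 5.08 = 0.5588 pp.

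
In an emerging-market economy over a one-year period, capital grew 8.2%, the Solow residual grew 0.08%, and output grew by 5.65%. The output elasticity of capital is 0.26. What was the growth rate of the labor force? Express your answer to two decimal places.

The labor force grew 4.65%.

Labor's share = 1 − 0.26 = 0.74.
gY = gA + 0.26×8.2 + 0.74×g.
0.74×g = 5.65 − 0.08 − 2.132 = 3.438.
g = 3.438 / 0.74 = 4.6459%.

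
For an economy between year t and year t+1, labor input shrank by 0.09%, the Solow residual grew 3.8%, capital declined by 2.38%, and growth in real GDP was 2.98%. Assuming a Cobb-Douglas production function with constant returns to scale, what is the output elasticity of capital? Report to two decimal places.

gY = gA + α·gK + (1−α)·gL, so gY − gA − gL = α(gK − gL).
2.98 − 3.8 + 0.09 = α × (-2.38 − (-0.09)).
-0.73 = -2.29 α, so α = 0.3188.

α = 0.32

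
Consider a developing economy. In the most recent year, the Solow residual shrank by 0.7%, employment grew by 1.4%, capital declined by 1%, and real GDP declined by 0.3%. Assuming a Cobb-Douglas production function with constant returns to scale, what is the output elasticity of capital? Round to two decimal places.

gY = gA + α·gK + (1−α)·gL, so gY − gA − gL = α(gK − gL).
-0.3 + 0.7 − 1.4 = α × (-1 − 1.4).
-1 = -2.4 α, so α = 0.4167.

The output elasticity of capital is 0.42.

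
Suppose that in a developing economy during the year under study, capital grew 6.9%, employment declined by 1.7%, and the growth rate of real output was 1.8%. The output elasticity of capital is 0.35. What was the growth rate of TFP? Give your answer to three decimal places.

Labor's share = 1 − 0.35 = 0.65.
Capital: 0.35 × 6.9 = 2.415 pp.
Employment: 0.65 × (-1.7) = -1.105 pp.
TFP growth = 1.8 − 1.31 = 0.49%.

0.490%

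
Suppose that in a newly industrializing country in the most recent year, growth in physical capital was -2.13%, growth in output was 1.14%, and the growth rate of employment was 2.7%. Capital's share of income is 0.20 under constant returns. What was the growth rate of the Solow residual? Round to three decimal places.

Labor's share = 1 − 0.2 = 0.8.
Physical capital: 0.2 × (-2.13) = -0.426 pp.
Employment: 0.8 × 2.7 = 2.16 pp.
TFP growth = 1.14 − 1.734 = -0.594%.

-0.594%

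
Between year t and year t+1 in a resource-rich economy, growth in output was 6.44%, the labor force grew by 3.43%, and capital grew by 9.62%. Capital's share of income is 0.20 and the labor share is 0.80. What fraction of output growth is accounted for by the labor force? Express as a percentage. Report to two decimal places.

The labor force accounted for 42.61% of growth.

Labor's share = 1 − 0.2 = 0.8.
The labor force contributed 0.8 × 3.43 = 2.744 pp.
Share of growth = 2.744 / 6.44 × 100 = 42.6087%.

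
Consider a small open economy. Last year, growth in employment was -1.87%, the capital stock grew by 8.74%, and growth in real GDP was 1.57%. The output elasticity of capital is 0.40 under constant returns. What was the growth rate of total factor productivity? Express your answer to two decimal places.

Labor's share = 1 − 0.4 = 0.6.
The capital stock: 0.4 × 8.74 = 3.496 pp.
Employment: 0.6 × (-1.87) = -1.122 pp.
TFP growth = 1.57 − 2.374 = -0.804%.

-0.80%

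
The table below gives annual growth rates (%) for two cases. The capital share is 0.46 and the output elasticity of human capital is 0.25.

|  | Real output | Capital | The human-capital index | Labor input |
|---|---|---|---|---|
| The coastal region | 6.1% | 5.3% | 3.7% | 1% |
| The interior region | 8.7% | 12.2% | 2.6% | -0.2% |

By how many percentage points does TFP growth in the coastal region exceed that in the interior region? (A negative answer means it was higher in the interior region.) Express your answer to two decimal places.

-0.05 percentage points

Labor's share = 1 − 0.46 − 0.25 = 0.29.
The coastal region: TFP = 6.1 − 2.438 − 0.925 − 0.29 = 2.447%.
The interior region: TFP = 8.7 − 5.612 − 0.65 + 0.058 = 2.496%.
Difference = 2.447 − (2.496) = -0.049 pp.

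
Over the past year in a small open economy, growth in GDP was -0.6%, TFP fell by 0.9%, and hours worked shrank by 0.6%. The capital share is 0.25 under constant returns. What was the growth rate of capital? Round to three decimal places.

3.000%

Labor's share = 1 − 0.25 = 0.75.
gY = gA + 0.75×(-0.6) + 0.25×g.
0.25×g = -0.6 + 0.9 + 0.45 = 0.75.
g = 0.75 / 0.25 = 3%.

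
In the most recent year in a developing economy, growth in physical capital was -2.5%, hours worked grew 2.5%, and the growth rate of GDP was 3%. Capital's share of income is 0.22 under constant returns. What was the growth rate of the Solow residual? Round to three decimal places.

The Solow residual grew 1.600%.

Labor's share = 1 − 0.22 = 0.78.
Physical capital: 0.22 × (-2.5) = -0.55 pp.
Hours worked: 0.78 × 2.5 = 1.95 pp.
TFP growth = 3 − 1.4 = 1.6%.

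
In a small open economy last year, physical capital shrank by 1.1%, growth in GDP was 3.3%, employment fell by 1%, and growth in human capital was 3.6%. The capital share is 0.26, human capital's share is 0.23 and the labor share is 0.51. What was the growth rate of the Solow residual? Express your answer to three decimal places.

3.268%

Labor's share = 1 − 0.26 − 0.23 = 0.51.
Physical capital: 0.26 × (-1.1) = -0.286 pp.
Human capital: 0.23 × 3.6 = 0.828 pp.
Employment: 0.51 × (-1) = -0.51 pp.
TFP growth = 3.3 − 0.032 = 3.268%.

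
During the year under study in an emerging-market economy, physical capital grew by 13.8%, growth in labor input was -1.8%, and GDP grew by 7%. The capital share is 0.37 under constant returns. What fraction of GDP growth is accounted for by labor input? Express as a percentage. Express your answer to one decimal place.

Labor's share = 1 − 0.37 = 0.63.
Labor input contributed 0.63 × (-1.8) = -1.134 pp.
Share of growth = -1.134 / 7 × 100 = -16.2%.

-16.2%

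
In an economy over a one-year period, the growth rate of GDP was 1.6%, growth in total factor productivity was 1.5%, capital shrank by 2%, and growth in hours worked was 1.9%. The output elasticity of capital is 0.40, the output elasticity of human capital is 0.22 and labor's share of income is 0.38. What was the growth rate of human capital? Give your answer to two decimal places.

0.81%

Labor's share = 1 − 0.4 − 0.22 = 0.38.
gY = gA + 0.4×(-2) + 0.38×1.9 + 0.22×g.
0.22×g = 1.6 − 1.5 + 0.078 = 0.178.
g = 0.178 / 0.22 = 0.8091%.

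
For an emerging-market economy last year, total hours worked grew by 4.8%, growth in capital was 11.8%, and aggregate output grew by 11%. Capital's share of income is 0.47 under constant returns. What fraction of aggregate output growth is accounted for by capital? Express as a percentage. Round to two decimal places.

50.42%

Capital contributed 0.47 × 11.8 = 5.546 pp.
Share of growth = 5.546 / 11 × 100 = 50.4182%.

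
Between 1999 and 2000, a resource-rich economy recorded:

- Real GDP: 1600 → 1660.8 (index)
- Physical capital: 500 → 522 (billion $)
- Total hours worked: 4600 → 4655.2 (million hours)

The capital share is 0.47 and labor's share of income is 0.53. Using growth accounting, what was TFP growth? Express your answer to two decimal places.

1.10%

Real GDP growth = (1660.8 − 1600) / 1600 = 3.8%.
Physical capital growth = (522 − 500) / 500 = 4.4%.
Total hours worked growth = (4655.2 − 4600) / 4600 = 1.2%.
Labor's share = 1 − 0.47 = 0.53.
Physical capital: 0.47 × 4.4 = 2.068 pp.
Total hours worked: 0.53 × 1.2 = 0.636 pp.
TFP growth = 3.8 − 2.704 = 1.096%.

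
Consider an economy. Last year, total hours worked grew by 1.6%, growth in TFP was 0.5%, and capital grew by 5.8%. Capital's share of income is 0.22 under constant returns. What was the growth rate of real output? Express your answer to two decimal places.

3.02%

Labor's share = 1 − 0.22 = 0.78.
Capital: 0.22 × 5.8 = 1.276 pp.
Total hours worked: 0.78 × 1.6 = 1.248 pp.
Output growth = 0.5 + 2.524 = 3.024%.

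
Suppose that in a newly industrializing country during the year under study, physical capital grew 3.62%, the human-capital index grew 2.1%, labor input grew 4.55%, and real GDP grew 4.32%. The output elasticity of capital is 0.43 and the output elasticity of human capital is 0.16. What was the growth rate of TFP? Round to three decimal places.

Labor's share = 1 − 0.43 − 0.16 = 0.41.
Physical capital: 0.43 × 3.62 = 1.5566 pp.
The human-capital index: 0.16 × 2.1 = 0.336 pp.
Labor input: 0.41 × 4.55 = 1.8655 pp.
TFP growth = 4.32 − 3.7581 = 0.5619%.

TFP growth was 0.562%.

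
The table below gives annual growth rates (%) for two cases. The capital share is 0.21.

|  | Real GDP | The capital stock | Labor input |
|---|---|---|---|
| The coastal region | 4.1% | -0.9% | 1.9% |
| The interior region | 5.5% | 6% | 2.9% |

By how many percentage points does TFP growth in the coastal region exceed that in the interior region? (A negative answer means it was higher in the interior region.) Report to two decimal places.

0.84 percentage points

Labor's share = 1 − 0.21 = 0.79.
The coastal region: TFP = 4.1 + 0.189 − 1.501 = 2.788%.
The interior region: TFP = 5.5 − 1.26 − 2.291 = 1.949%.
Difference = 2.788 − (1.949) = 0.839 pp.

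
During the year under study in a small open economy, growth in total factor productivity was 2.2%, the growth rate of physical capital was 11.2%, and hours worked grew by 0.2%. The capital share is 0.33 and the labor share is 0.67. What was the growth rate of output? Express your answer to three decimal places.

Output grew 6.030%.

Labor's share = 1 − 0.33 = 0.67.
Physical capital: 0.33 × 11.2 = 3.696 pp.
Hours worked: 0.67 × 0.2 = 0.134 pp.
Output growth = 2.2 + 3.83 = 6.03%.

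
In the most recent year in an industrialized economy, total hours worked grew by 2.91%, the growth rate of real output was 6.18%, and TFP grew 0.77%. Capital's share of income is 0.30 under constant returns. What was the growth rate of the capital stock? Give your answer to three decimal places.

11.243%

Labor's share = 1 − 0.3 = 0.7.
gY = gA + 0.7×2.91 + 0.3×g.
0.3×g = 6.18 − 0.77 − 2.037 = 3.373.
g = 3.373 / 0.3 = 11.24333%.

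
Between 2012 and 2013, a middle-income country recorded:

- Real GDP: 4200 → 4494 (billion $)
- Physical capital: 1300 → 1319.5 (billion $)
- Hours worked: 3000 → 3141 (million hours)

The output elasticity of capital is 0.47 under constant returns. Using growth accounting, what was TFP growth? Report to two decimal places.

TFP growth was 3.80%.

Real GDP growth = (4494 − 4200) / 4200 = 7%.
Physical capital growth = (1319.5 − 1300) / 1300 = 1.5%.
Hours worked growth = (3141 − 3000) / 3000 = 4.7%.
Labor's share = 1 − 0.47 = 0.53.
Physical capital: 0.47 × 1.5 = 0.705 pp.
Hours worked: 0.53 × 4.7 = 2.491 pp.
TFP growth = 7 − 3.196 = 3.804%.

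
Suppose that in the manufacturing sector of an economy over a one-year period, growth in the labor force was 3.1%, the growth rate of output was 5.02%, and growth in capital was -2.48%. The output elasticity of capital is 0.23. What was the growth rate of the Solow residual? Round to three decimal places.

Labor's share = 1 − 0.23 = 0.77.
Capital: 0.23 × (-2.48) = -0.5704 pp.
The labor force: 0.77 × 3.1 = 2.387 pp.
TFP growth = 5.02 − 1.8166 = 3.2034%.

3.203%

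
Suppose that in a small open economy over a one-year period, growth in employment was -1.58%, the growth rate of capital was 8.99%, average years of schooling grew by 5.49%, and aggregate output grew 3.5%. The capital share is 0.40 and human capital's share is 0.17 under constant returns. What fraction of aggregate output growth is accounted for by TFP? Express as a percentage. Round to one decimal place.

Labor's share = 1 − 0.4 − 0.17 = 0.43.
Capital: 0.4 × 8.99 = 3.596 pp.
Average years of schooling: 0.17 × 5.49 = 0.9333 pp.
Employment: 0.43 × (-1.58) = -0.6794 pp.
TFP growth = 3.5 − 3.8499 = -0.3499%.
TFP share of growth = -0.3499 / 3.5 × 100 = -9.997%.

-10.0%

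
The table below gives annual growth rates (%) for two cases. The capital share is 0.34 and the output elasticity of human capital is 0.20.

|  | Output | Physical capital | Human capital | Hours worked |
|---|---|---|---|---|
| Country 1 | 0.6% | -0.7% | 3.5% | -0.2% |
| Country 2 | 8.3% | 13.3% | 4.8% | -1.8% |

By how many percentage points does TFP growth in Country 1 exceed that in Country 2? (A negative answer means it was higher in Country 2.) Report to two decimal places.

Labor's share = 1 − 0.34 − 0.2 = 0.46.
Country 1: TFP = 0.6 + 0.238 − 0.7 + 0.092 = 0.23%.
Country 2: TFP = 8.3 − 4.522 − 0.96 + 0.828 = 3.646%.
Difference = 0.23 − (3.646) = -3.416 pp.

-3.42 percentage points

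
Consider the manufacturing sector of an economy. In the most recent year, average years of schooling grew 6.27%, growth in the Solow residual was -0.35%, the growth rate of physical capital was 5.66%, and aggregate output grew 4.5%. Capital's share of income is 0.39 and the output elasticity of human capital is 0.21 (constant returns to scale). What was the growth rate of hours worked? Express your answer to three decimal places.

Hours worked growth was 3.315%.

Labor's share = 1 − 0.39 − 0.21 = 0.4.
gY = gA + 0.39×5.66 + 0.21×6.27 + 0.4×g.
0.4×g = 4.5 + 0.35 − 3.5241 = 1.3259.
g = 1.3259 / 0.4 = 3.31475%.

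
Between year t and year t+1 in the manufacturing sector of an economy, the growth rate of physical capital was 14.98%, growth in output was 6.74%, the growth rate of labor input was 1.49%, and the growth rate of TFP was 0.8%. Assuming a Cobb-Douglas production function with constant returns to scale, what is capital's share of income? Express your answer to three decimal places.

gY = gA + α·gK + (1−α)·gL, so gY − gA − gL = α(gK − gL).
6.74 − 0.8 − 1.49 = α × (14.98 − 1.49).
4.45 = 13.49 α, so α = 0.32987.

α = 0.330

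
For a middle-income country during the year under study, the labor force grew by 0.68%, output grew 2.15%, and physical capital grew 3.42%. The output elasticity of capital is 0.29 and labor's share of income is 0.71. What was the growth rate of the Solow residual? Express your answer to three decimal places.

Labor's share = 1 − 0.29 = 0.71.
Physical capital: 0.29 × 3.42 = 0.9918 pp.
The labor force: 0.71 × 0.68 = 0.4828 pp.
TFP growth = 2.15 − 1.4746 = 0.6754%.

The Solow residual growth was 0.675%.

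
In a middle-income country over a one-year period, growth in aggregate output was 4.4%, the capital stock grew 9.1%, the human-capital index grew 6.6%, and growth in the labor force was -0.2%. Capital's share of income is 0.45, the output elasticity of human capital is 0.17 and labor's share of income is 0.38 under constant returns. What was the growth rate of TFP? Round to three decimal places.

Labor's share = 1 − 0.45 − 0.17 = 0.38.
The capital stock: 0.45 × 9.1 = 4.095 pp.
The human-capital index: 0.17 × 6.6 = 1.122 pp.
The labor force: 0.38 × (-0.2) = -0.076 pp.
TFP growth = 4.4 − 5.141 = -0.741%.

-0.741%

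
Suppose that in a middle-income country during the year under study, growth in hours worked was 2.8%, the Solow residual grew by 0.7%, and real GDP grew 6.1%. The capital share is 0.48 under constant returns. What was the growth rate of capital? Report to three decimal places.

8.217%

Labor's share = 1 − 0.48 = 0.52.
gY = gA + 0.52×2.8 + 0.48×g.
0.48×g = 6.1 − 0.7 − 1.456 = 3.944.
g = 3.944 / 0.48 = 8.21667%.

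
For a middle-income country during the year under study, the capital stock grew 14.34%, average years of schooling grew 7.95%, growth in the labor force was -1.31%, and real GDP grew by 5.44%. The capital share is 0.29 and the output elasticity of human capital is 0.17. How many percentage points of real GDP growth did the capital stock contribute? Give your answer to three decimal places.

Contribution = share × growth = 0.29 × 14.34 = 4.1586 pp.

4.159 percentage points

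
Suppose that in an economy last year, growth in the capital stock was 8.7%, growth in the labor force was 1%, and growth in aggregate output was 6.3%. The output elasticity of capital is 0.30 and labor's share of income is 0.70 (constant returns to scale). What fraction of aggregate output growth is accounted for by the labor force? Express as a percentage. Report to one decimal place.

Labor's share = 1 − 0.3 = 0.7.
The labor force contributed 0.7 × 1 = 0.7 pp.
Share of growth = 0.7 / 6.3 × 100 = 11.111%.

11.1%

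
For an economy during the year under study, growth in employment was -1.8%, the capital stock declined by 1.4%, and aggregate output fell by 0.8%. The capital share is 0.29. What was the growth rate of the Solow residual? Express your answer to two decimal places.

0.88%

Labor's share = 1 − 0.29 = 0.71.
The capital stock: 0.29 × (-1.4) = -0.406 pp.
Employment: 0.71 × (-1.8) = -1.278 pp.
TFP growth = -0.8 + 1.684 = 0.884%.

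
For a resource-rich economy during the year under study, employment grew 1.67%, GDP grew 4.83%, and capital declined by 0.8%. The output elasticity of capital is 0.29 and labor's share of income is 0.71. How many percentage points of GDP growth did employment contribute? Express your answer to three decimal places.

Labor's share = 1 − 0.29 = 0.71.
Contribution = share × growth = 0.71 × 1.67 = 1.1857 pp.

1.186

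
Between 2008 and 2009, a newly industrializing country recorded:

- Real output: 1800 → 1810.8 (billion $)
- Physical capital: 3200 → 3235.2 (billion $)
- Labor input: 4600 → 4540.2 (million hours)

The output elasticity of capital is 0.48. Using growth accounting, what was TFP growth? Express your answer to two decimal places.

0.75%

Real output growth = (1810.8 − 1800) / 1800 = 0.6%.
Physical capital growth = (3235.2 − 3200) / 3200 = 1.1%.
Labor input growth = (4540.2 − 4600) / 4600 = -1.3%.
Labor's share = 1 − 0.48 = 0.52.
Physical capital: 0.48 × 1.1 = 0.528 pp.
Labor input: 0.52 × (-1.3) = -0.676 pp.
TFP growth = 0.6 + 0.148 = 0.748%.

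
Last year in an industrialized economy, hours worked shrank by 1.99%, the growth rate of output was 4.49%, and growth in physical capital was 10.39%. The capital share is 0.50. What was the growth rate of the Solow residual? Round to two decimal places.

Labor's share = 1 − 0.5 = 0.5.
Physical capital: 0.5 × 10.39 = 5.195 pp.
Hours worked: 0.5 × (-1.99) = -0.995 pp.
TFP growth = 4.49 − 4.2 = 0.29%.

0.29%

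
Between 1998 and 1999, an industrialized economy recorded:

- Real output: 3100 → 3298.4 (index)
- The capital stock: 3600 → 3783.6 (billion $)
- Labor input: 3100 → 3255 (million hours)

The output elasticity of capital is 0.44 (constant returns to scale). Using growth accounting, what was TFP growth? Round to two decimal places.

1.36%

Real output growth = (3298.4 − 3100) / 3100 = 6.4%.
The capital stock growth = (3783.6 − 3600) / 3600 = 5.1%.
Labor input growth = (3255 − 3100) / 3100 = 5%.
Labor's share = 1 − 0.44 = 0.56.
The capital stock: 0.44 × 5.1 = 2.244 pp.
Labor input: 0.56 × 5 = 2.8 pp.
TFP growth = 6.4 − 5.044 = 1.356%.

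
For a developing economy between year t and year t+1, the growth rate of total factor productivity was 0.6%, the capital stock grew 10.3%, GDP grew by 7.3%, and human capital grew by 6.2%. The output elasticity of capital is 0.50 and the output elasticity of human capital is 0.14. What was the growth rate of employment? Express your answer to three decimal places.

Labor's share = 1 − 0.5 − 0.14 = 0.36.
gY = gA + 0.5×10.3 + 0.14×6.2 + 0.36×g.
0.36×g = 7.3 − 0.6 − 6.018 = 0.682.
g = 0.682 / 0.36 = 1.89444%.

1.894%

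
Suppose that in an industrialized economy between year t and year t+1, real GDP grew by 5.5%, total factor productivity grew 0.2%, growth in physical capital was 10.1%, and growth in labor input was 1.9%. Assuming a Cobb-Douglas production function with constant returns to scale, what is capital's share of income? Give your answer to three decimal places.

gY = gA + α·gK + (1−α)·gL, so gY − gA − gL = α(gK − gL).
5.5 − 0.2 − 1.9 = α × (10.1 − 1.9).
3.4 = 8.2 α, so α = 0.41463.

α = 0.415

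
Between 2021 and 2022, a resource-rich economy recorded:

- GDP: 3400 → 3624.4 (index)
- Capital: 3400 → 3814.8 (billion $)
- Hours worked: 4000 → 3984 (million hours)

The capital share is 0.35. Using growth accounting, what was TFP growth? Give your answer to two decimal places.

GDP growth = (3624.4 − 3400) / 3400 = 6.6%.
Capital growth = (3814.8 − 3400) / 3400 = 12.2%.
Hours worked growth = (3984 − 4000) / 4000 = -0.4%.
Labor's share = 1 − 0.35 = 0.65.
Capital: 0.35 × 12.2 = 4.27 pp.
Hours worked: 0.65 × (-0.4) = -0.26 pp.
TFP growth = 6.6 − 4.01 = 2.59%.

2.59%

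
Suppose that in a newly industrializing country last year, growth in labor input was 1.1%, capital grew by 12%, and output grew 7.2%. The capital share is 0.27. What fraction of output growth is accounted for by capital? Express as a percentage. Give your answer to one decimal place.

45.0%

Capital contributed 0.27 × 12 = 3.24 pp.
Share of growth = 3.24 / 7.2 × 100 = 45%.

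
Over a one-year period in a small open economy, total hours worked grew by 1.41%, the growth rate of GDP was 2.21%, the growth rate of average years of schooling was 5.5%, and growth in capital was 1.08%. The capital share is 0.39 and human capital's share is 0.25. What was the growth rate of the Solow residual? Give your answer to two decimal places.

-0.09%

Labor's share = 1 − 0.39 − 0.25 = 0.36.
Capital: 0.39 × 1.08 = 0.4212 pp.
Average years of schooling: 0.25 × 5.5 = 1.375 pp.
Total hours worked: 0.36 × 1.41 = 0.5076 pp.
TFP growth = 2.21 − 2.3038 = -0.0938%.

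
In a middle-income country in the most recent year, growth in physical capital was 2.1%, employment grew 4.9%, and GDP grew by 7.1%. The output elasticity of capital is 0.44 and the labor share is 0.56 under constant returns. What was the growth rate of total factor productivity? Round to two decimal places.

Total factor productivity growth was 3.43%.

Labor's share = 1 − 0.44 = 0.56.
Physical capital: 0.44 × 2.1 = 0.924 pp.
Employment: 0.56 × 4.9 = 2.744 pp.
TFP growth = 7.1 − 3.668 = 3.432%.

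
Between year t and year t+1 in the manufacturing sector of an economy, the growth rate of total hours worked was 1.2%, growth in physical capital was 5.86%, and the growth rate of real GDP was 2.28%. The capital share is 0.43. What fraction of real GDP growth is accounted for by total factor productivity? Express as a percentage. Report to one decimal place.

-40.5%

Labor's share = 1 − 0.43 = 0.57.
Physical capital: 0.43 × 5.86 = 2.5198 pp.
Total hours worked: 0.57 × 1.2 = 0.684 pp.
TFP growth = 2.28 − 3.2038 = -0.9238%.
TFP share of growth = -0.9238 / 2.28 × 100 = -40.518%.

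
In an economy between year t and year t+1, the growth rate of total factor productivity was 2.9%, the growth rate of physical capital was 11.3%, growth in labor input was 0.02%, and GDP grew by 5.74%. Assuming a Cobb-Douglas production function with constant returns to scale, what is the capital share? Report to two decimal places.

gY = gA + α·gK + (1−α)·gL, so gY − gA − gL = α(gK − gL).
5.74 − 2.9 − 0.02 = α × (11.3 − 0.02).
2.82 = 11.28 α, so α = 0.25.

0.25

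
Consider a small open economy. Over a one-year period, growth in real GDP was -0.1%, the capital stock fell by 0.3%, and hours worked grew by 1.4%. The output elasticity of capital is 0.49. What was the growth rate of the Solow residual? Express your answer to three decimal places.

Labor's share = 1 − 0.49 = 0.51.
The capital stock: 0.49 × (-0.3) = -0.147 pp.
Hours worked: 0.51 × 1.4 = 0.714 pp.
TFP growth = -0.1 − 0.567 = -0.667%.

-0.667%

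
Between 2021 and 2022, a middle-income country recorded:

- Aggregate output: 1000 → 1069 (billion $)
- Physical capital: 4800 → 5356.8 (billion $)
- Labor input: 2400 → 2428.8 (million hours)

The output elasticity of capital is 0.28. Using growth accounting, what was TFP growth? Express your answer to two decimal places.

Aggregate output growth = (1069 − 1000) / 1000 = 6.9%.
Physical capital growth = (5356.8 − 4800) / 4800 = 11.6%.
Labor input growth = (2428.8 − 2400) / 2400 = 1.2%.
Labor's share = 1 − 0.28 = 0.72.
Physical capital: 0.28 × 11.6 = 3.248 pp.
Labor input: 0.72 × 1.2 = 0.864 pp.
TFP growth = 6.9 − 4.112 = 2.788%.

TFP grew 2.79%.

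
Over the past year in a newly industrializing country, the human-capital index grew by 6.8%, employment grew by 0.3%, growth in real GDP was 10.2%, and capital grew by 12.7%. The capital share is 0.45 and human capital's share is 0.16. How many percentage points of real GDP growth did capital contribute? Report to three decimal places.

5.715 percentage points

Contribution = share × growth = 0.45 × 12.7 = 5.715 pp.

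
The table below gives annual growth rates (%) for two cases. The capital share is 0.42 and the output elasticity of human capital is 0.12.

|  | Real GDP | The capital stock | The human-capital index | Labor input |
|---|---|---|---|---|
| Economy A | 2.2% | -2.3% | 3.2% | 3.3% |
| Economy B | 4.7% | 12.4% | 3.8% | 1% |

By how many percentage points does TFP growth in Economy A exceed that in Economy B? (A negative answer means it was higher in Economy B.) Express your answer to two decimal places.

Labor's share = 1 − 0.42 − 0.12 = 0.46.
Economy A: TFP = 2.2 + 0.966 − 0.384 − 1.518 = 1.264%.
Economy B: TFP = 4.7 − 5.208 − 0.456 − 0.46 = -1.424%.
Difference = 1.264 − (-1.424) = 2.688 pp.

2.69 percentage points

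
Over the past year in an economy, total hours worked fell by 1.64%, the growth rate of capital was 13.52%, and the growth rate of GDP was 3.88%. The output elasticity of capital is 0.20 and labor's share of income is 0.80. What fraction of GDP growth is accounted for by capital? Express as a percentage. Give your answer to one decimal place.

Capital accounted for 69.7% of growth.

Capital contributed 0.2 × 13.52 = 2.704 pp.
Share of growth = 2.704 / 3.88 × 100 = 69.691%.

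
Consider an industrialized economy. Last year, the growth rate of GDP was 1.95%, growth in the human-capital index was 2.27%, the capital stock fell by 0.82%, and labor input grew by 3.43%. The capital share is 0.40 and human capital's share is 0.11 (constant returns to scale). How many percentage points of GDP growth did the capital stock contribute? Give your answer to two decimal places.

Contribution = share × growth = 0.4 × (-0.82) = -0.328 pp.

-0.33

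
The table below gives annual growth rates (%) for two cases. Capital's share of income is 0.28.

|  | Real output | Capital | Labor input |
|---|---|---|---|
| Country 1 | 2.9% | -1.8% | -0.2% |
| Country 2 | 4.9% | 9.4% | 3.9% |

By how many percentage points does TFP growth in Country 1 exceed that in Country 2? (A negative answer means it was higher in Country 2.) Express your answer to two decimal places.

4.09 percentage points

Labor's share = 1 − 0.28 = 0.72.
Country 1: TFP = 2.9 + 0.504 + 0.144 = 3.548%.
Country 2: TFP = 4.9 − 2.632 − 2.808 = -0.54%.
Difference = 3.548 − (-0.54) = 4.088 pp.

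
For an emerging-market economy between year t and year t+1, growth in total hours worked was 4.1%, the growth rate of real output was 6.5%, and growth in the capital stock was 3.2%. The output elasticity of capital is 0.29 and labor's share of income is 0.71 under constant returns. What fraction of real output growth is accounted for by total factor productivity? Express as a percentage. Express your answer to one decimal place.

Total factor productivity accounted for 40.9% of growth.

Labor's share = 1 − 0.29 = 0.71.
The capital stock: 0.29 × 3.2 = 0.928 pp.
Total hours worked: 0.71 × 4.1 = 2.911 pp.
TFP growth = 6.5 − 3.839 = 2.661%.
TFP share of growth = 2.661 / 6.5 × 100 = 40.938%.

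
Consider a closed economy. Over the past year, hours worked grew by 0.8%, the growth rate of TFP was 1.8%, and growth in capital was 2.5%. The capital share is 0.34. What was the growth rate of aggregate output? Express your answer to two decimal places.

3.18%

Labor's share = 1 − 0.34 = 0.66.
Capital: 0.34 × 2.5 = 0.85 pp.
Hours worked: 0.66 × 0.8 = 0.528 pp.
Output growth = 1.8 + 1.378 = 3.178%.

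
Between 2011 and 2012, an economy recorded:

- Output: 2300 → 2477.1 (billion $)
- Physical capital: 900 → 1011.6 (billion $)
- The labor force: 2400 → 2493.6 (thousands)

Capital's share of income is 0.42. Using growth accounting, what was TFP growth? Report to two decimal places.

Output growth = (2477.1 − 2300) / 2300 = 7.7%.
Physical capital growth = (1011.6 − 900) / 900 = 12.4%.
The labor force growth = (2493.6 − 2400) / 2400 = 3.9%.
Labor's share = 1 − 0.42 = 0.58.
Physical capital: 0.42 × 12.4 = 5.208 pp.
The labor force: 0.58 × 3.9 = 2.262 pp.
TFP growth = 7.7 − 7.47 = 0.23%.

TFP growth was 0.23%.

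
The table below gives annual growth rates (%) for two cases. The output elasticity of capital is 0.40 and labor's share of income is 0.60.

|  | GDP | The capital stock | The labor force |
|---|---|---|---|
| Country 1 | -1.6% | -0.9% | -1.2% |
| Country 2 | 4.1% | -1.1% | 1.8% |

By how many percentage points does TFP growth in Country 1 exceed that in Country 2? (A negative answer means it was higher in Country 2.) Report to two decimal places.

-3.98 percentage points

Labor's share = 1 − 0.4 = 0.6.
Country 1: TFP = -1.6 + 0.36 + 0.72 = -0.52%.
Country 2: TFP = 4.1 + 0.44 − 1.08 = 3.46%.
Difference = -0.52 − (3.46) = -3.98 pp.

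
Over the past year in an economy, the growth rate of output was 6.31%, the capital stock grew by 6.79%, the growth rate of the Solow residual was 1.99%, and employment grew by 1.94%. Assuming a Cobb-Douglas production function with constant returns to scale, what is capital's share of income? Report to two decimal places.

Capital's share of income is 0.49.

gY = gA + α·gK + (1−α)·gL, so gY − gA − gL = α(gK − gL).
6.31 − 1.99 − 1.94 = α × (6.79 − 1.94).
2.38 = 4.85 α, so α = 0.4907.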